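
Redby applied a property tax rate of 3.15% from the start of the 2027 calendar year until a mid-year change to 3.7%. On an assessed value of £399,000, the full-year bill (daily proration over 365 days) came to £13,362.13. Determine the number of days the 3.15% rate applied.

233 days

Let d = days at the first rate; then 365 − d days at the second rate.
£399,000 × [3.15%·d + 3.7%·(365−d)] / 365 = £13,362.13
Solving gives d = 233, so the new rate took effect on August 22, 2027.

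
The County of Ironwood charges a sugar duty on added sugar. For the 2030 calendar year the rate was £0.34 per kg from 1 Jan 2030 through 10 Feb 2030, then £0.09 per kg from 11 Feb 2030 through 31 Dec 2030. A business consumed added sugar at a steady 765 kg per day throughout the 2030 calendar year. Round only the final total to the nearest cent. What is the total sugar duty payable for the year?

£32,971.50

1 Jan – 10 Feb 2030: 41 days × 765 kg/day = 31,365 kg at £0.34/kg → £10,664.10
11 Feb – 31 Dec 2030: 324 days × 765 kg/day = 247,860 kg at £0.09/kg → £22,307.40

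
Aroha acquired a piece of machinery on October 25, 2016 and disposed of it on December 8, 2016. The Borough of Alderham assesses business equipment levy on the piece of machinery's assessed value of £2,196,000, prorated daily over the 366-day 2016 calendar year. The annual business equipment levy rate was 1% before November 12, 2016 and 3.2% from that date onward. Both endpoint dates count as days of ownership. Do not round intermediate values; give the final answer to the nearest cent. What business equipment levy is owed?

October 25 – November 11, 2016: 18 days at 1% → £2,196,000 × 1% × 18/366 = £1,080.0000
November 12 – December 8, 2016: 27 days at 3.2% → £2,196,000 × 3.2% × 27/366 = £5,184.0000
Total = £6,264.0000

£6,264.00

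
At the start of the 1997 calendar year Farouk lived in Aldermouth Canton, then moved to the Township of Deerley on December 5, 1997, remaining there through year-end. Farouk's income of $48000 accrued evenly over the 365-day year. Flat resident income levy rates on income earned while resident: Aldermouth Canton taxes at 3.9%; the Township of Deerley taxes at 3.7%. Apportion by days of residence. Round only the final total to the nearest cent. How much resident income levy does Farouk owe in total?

Aldermouth Canton, January 1 – December 4, 1997: 338 days → $48000 × 3.9% × 338/365 = $1733.5233
The Township of Deerley, December 5 – December 31, 1997: 27 days → $48000 × 3.7% × 27/365 = $131.3753
Total = $1864.8986

$1864.90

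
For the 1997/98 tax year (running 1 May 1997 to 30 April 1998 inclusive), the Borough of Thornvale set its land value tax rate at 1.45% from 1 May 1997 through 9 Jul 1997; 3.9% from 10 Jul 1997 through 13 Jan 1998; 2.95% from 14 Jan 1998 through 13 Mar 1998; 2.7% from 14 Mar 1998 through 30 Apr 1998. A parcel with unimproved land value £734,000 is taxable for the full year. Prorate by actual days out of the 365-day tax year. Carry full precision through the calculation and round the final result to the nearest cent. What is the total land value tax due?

1 May – 9 Jul 1997: 70 days at 1.45% → £734,000 × 1.45% × 70/365 = £2,041.1233
10 Jul 1997 – 13 Jan 1998: 188 days at 3.9% → £734,000 × 3.9% × 188/365 = £14,744.3507
14 Jan – 13 Mar 1998: 59 days at 2.95% → £734,000 × 2.95% × 59/365 = £3,500.0740
14 Mar – 30 Apr 1998: 48 days at 2.7% → £734,000 × 2.7% × 48/365 = £2,606.2027
Total = £22,891.7507

£22,891.75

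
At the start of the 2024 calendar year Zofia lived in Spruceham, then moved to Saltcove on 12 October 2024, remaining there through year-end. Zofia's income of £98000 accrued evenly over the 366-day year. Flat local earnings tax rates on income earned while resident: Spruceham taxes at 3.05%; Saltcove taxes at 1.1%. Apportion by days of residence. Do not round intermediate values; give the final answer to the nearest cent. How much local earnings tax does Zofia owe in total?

£2566.07

Spruceham, 1 January – 11 October 2024: 285 days → £98000 × 3.05% × 285/366 = £2327.5000
Saltcove, 12 October – 31 December 2024: 81 days → £98000 × 1.1% × 81/366 = £238.5738
Total = £2566.0738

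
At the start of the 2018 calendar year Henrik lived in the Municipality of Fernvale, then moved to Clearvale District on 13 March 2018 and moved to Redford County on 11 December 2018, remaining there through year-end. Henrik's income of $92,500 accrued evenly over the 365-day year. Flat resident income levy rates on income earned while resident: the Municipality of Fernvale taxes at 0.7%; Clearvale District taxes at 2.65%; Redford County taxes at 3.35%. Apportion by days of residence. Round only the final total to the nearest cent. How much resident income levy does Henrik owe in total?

The Municipality of Fernvale, 1 January – 12 March 2018: 71 days → $92,500 × 0.7% × 71/365 = $125.9521
Clearvale District, 13 March – 10 December 2018: 273 days → $92,500 × 2.65% × 273/365 = $1,833.4007
Redford County, 11 December – 31 December 2018: 21 days → $92,500 × 3.35% × 21/365 = $178.2842
Total = $2,137.6370

$2,137.64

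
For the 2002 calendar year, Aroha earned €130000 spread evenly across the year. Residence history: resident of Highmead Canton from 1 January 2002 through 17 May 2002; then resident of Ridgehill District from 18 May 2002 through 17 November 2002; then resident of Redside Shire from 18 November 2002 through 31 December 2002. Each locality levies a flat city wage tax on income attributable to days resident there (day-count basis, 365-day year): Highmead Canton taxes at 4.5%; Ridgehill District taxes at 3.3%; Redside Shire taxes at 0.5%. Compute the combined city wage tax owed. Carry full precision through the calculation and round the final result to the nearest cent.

€4436.74

Highmead Canton, 1 January – 17 May 2002: 137 days → €130000 × 4.5% × 137/365 = €2195.7534
Ridgehill District, 18 May – 17 November 2002: 184 days → €130000 × 3.3% × 184/365 = €2162.6301
Redside Shire, 18 November – 31 December 2002: 44 days → €130000 × 0.5% × 44/365 = €78.3562
Total = €4436.7397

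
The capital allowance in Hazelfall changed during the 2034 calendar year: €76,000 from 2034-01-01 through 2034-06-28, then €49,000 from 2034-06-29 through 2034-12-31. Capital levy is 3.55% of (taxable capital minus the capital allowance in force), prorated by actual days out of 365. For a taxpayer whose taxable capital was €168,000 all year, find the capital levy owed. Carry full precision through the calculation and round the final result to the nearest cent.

€3,754.44

2034-01-01 to 2034-06-28: 179 days, exemption €76,000 → (€168,000 − €76,000) × 3.55% × 179/365 = €1,601.6822
2034-06-29 to 2034-12-31: 186 days, exemption €49,000 → (€168,000 − €49,000) × 3.55% × 186/365 = €2,152.7589
Total = €3,754.4411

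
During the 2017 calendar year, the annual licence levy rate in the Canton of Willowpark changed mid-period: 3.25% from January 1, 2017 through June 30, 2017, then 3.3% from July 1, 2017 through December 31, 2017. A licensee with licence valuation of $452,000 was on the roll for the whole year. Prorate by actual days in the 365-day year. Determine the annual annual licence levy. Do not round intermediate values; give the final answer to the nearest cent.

January 1 – June 30, 2017: 181 days at 3.25% → $452,000 × 3.25% × 181/365 = $7,284.6301
July 1 – December 31, 2017: 184 days at 3.3% → $452,000 × 3.3% × 184/365 = $7,519.2986
Total = $14,803.9288

$14,803.93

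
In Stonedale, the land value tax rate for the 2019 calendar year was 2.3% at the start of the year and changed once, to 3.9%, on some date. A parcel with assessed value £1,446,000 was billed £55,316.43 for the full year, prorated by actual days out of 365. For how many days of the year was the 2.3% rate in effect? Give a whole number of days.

Let d = days at the first rate; then 365 − d days at the second rate.
£1,446,000 × [2.3%·d + 3.9%·(365−d)] / 365 = £55,316.43
Solving gives d = 17, so the new rate took effect on 18 Jan 2019.

17 days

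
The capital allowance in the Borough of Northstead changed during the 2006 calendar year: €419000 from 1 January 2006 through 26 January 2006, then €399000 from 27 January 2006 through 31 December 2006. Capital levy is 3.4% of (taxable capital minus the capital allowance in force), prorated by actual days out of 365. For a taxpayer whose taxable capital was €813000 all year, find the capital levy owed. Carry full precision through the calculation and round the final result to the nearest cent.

1 January – 26 January 2006: 26 days, exemption €419000 → (€813000 − €419000) × 3.4% × 26/365 = €954.2356
27 January – 31 December 2006: 339 days, exemption €399000 → (€813000 − €399000) × 3.4% × 339/365 = €13073.3260
Total = €14027.5616

€14027.56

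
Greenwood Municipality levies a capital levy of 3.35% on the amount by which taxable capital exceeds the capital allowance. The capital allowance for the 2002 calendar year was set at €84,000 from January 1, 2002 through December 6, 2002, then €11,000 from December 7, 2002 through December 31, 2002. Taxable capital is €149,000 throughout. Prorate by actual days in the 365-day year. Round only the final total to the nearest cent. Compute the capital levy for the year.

€2,345.00

January 1 – December 6, 2002: 340 days, exemption €84,000 → (€149,000 − €84,000) × 3.35% × 340/365 = €2,028.3562
December 7 – December 31, 2002: 25 days, exemption €11,000 → (€149,000 − €11,000) × 3.35% × 25/365 = €316.6438
Total = €2,345.0000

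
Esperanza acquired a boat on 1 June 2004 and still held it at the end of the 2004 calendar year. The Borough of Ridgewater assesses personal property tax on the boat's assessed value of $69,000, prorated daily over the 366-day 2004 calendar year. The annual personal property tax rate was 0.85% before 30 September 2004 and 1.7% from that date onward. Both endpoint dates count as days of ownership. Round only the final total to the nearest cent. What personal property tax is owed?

$491.95

1 June – 29 September 2004: 121 days at 0.85% → $69,000 × 0.85% × 121/366 = $193.8975
30 September – 31 December 2004: 93 days at 1.7% → $69,000 × 1.7% × 93/366 = $298.0574
Total = $491.9549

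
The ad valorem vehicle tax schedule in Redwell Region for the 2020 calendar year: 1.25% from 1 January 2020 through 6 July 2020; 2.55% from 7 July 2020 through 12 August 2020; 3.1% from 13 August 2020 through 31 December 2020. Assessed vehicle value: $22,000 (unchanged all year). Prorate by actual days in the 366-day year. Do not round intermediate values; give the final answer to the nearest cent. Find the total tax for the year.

$460.71

1 January – 6 July 2020: 188 days at 1.25% → $22,000 × 1.25% × 188/366 = $141.2568
7 July – 12 August 2020: 37 days at 2.55% → $22,000 × 2.55% × 37/366 = $56.7131
13 August – 31 December 2020: 141 days at 3.1% → $22,000 × 3.1% × 141/366 = $262.7377
Total = $460.7077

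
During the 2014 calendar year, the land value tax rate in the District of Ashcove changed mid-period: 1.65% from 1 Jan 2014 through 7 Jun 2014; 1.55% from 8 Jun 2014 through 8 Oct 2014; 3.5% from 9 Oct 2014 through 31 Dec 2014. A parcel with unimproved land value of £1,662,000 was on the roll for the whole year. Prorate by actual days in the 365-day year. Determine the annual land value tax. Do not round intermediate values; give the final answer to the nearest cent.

1 Jan – 7 Jun 2014: 158 days at 1.65% → £1,662,000 × 1.65% × 158/365 = £11,870.7781
8 Jun – 8 Oct 2014: 123 days at 1.55% → £1,662,000 × 1.55% × 123/365 = £8,681.1041
9 Oct – 31 Dec 2014: 84 days at 3.5% → £1,662,000 × 3.5% × 84/365 = £13,387.0685
Total = £33,938.9507

£33,938.95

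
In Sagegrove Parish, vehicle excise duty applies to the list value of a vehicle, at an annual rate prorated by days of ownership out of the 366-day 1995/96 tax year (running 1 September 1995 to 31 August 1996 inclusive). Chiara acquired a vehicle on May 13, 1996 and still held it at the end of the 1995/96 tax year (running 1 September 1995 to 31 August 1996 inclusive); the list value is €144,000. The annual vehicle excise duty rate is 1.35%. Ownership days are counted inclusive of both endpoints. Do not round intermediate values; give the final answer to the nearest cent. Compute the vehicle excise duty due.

€589.57

Days held (May 13 – August 31, 1996): 111 out of 366
Tax = €144,000 × 1.35% × 111/366 = €589.5738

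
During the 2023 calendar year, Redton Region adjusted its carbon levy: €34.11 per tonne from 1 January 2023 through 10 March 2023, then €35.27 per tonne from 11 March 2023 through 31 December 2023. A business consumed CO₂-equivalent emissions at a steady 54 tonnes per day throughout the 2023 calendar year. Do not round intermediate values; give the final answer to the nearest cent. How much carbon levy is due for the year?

€690,849.54

1 January – 10 March 2023: 69 days × 54 tonnes/day = 3,726 tonnes at €34.11/tonne → €127,093.86
11 March – 31 December 2023: 296 days × 54 tonnes/day = 15,984 tonnes at €35.27/tonne → €563,755.68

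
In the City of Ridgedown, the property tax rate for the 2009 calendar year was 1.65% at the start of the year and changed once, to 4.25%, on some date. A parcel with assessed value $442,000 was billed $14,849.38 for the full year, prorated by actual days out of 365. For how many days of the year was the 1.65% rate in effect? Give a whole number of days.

Let d = days at the first rate; then 365 − d days at the second rate.
$442,000 × [1.65%·d + 4.25%·(365−d)] / 365 = $14,849.38
Solving gives d = 125, so the new rate took effect on 6 May 2009.

125 days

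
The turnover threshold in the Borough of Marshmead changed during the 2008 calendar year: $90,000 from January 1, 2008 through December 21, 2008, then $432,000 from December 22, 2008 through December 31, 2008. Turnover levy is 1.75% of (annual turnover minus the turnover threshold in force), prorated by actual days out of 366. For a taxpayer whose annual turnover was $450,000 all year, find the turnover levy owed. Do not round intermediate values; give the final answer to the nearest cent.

$6,136.48

January 1 – December 21, 2008: 356 days, exemption $90,000 → ($450,000 − $90,000) × 1.75% × 356/366 = $6,127.8689
December 22 – December 31, 2008: 10 days, exemption $432,000 → ($450,000 − $432,000) × 1.75% × 10/366 = $8.6066
Total = $6,136.4754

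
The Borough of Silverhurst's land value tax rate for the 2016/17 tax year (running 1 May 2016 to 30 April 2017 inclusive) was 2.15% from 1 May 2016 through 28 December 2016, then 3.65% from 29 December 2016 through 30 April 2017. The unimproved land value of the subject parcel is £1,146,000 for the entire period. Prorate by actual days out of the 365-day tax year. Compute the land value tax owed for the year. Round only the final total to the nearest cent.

1 May – 28 December 2016: 242 days at 2.15% → £1,146,000 × 2.15% × 242/365 = £16,335.9945
29 December 2016 – 30 April 2017: 123 days at 3.65% → £1,146,000 × 3.65% × 123/365 = £14,095.8000
Total = £30,431.7945

£30,431.79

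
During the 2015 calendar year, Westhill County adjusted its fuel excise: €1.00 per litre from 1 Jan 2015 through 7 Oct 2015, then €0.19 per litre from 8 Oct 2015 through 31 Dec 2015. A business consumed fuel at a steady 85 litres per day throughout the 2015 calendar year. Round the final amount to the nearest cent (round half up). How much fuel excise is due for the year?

€25172.75

1 Jan – 7 Oct 2015: 280 days × 85 litres/day = 23,800 litres at €1.00/litre → €23800.00
8 Oct – 31 Dec 2015: 85 days × 85 litres/day = 7,225 litres at €0.19/litre → €1372.75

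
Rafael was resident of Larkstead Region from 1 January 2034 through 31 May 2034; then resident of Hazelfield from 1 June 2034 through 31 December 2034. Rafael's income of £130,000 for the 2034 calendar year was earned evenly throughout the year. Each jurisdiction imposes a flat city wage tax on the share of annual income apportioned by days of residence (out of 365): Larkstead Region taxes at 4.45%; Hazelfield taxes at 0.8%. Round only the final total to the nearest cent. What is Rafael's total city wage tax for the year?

£3,003.00

Larkstead Region, 1 January – 31 May 2034: 151 days → £130,000 × 4.45% × 151/365 = £2,393.2466
Hazelfield, 1 June – 31 December 2034: 214 days → £130,000 × 0.8% × 214/365 = £609.7534
Total = £3,003.0000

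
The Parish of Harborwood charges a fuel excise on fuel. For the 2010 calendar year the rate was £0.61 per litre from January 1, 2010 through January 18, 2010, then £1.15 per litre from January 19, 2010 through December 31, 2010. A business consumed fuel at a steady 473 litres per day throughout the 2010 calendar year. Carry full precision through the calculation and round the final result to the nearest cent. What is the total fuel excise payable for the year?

£193,944.19

January 1 – January 18, 2010: 18 days × 473 litres/day = 8,514 litres at £0.61/litre → £5,193.54
January 19 – December 31, 2010: 347 days × 473 litres/day = 164,131 litres at £1.15/litre → £188,750.65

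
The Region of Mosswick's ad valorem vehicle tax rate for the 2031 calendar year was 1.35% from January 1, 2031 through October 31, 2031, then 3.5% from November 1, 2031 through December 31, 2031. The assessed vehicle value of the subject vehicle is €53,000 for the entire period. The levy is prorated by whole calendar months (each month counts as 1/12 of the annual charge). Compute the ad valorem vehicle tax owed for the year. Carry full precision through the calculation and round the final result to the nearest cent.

January 1 – October 31, 2031: 10 months at 1.35% → €53,000 × 1.35% × 10/12 = €596.2500
November 1 – December 31, 2031: 2 months at 3.5% → €53,000 × 3.5% × 2/12 = €309.1667
Total = €905.4167

€905.42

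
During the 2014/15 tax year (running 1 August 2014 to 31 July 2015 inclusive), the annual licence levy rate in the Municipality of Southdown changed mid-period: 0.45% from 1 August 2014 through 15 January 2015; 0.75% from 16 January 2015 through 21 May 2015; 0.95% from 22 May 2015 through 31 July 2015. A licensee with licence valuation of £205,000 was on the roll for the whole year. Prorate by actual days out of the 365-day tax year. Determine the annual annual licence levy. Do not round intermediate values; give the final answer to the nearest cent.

1 August 2014 – 15 January 2015: 168 days at 0.45% → £205,000 × 0.45% × 168/365 = £424.6027
16 January – 21 May 2015: 126 days at 0.75% → £205,000 × 0.75% × 126/365 = £530.7534
22 May – 31 July 2015: 71 days at 0.95% → £205,000 × 0.95% × 71/365 = £378.8288
Total = £1,334.1849

£1,334.18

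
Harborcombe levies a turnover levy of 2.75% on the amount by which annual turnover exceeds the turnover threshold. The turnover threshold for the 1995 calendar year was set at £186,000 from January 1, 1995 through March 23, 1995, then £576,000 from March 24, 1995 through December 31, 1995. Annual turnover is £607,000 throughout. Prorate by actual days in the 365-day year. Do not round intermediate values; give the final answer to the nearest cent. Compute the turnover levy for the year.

£3,261.95

January 1 – March 23, 1995: 82 days, exemption £186,000 → (£607,000 − £186,000) × 2.75% × 82/365 = £2,600.9726
March 24 – December 31, 1995: 283 days, exemption £576,000 → (£607,000 − £576,000) × 2.75% × 283/365 = £660.9795
Total = £3,261.9521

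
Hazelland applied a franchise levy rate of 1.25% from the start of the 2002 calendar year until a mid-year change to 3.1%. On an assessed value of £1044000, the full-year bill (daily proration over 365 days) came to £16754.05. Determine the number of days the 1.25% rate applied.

Let d = days at the first rate; then 365 − d days at the second rate.
£1044000 × [1.25%·d + 3.1%·(365−d)] / 365 = £16754.05
Solving gives d = 295, so the new rate took effect on October 23, 2002.

295 days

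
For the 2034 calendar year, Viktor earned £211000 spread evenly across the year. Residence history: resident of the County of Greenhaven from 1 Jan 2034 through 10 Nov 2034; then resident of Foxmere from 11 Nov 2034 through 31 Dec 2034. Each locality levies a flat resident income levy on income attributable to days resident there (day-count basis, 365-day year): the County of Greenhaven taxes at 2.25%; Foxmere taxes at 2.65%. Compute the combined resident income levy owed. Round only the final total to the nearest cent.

£4865.43

The County of Greenhaven, 1 Jan – 10 Nov 2034: 314 days → £211000 × 2.25% × 314/365 = £4084.1507
Foxmere, 11 Nov – 31 Dec 2034: 51 days → £211000 × 2.65% × 51/365 = £781.2781
Total = £4865.4288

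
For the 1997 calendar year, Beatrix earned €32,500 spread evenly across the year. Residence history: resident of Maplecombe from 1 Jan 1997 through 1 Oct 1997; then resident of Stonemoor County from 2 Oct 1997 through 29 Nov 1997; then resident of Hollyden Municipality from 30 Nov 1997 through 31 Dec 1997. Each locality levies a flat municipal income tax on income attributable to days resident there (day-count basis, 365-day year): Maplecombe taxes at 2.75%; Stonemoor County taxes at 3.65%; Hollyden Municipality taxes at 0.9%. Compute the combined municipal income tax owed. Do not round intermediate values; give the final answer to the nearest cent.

€888.32

Maplecombe, 1 Jan – 1 Oct 1997: 274 days → €32,500 × 2.75% × 274/365 = €670.9247
Stonemoor County, 2 Oct – 29 Nov 1997: 59 days → €32,500 × 3.65% × 59/365 = €191.7500
Hollyden Municipality, 30 Nov – 31 Dec 1997: 32 days → €32,500 × 0.9% × 32/365 = €25.6438
Total = €888.3185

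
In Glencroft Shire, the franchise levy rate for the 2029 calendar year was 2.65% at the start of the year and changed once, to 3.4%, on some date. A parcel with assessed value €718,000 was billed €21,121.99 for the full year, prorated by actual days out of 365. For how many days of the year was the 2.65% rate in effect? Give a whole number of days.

223 days

Let d = days at the first rate; then 365 − d days at the second rate.
€718,000 × [2.65%·d + 3.4%·(365−d)] / 365 = €21,121.99
Solving gives d = 223, so the new rate took effect on 12 Aug 2029.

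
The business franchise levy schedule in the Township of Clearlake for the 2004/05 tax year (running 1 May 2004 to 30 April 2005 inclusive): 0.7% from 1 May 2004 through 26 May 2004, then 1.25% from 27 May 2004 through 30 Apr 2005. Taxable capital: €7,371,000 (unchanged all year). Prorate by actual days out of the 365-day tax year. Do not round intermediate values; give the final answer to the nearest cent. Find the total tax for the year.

€89,249.68

1 May – 26 May 2004: 26 days at 0.7% → €7,371,000 × 0.7% × 26/365 = €3,675.4027
27 May 2004 – 30 Apr 2005: 339 days at 1.25% → €7,371,000 × 1.25% × 339/365 = €85,574.2808
Total = €89,249.6836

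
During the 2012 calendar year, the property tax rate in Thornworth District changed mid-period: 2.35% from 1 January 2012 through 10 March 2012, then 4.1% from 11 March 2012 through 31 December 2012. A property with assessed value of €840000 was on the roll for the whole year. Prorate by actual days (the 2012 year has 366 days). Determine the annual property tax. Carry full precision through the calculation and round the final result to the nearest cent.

1 January – 10 March 2012: 70 days at 2.35% → €840000 × 2.35% × 70/366 = €3775.4098
11 March – 31 December 2012: 296 days at 4.1% → €840000 × 4.1% × 296/366 = €27853.1148
Total = €31628.5246

€31628.52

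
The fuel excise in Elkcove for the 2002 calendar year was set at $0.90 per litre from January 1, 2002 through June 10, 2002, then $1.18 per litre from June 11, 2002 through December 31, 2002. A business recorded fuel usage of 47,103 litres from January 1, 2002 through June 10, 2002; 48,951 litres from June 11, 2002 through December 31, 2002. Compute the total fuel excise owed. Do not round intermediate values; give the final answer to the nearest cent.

$100154.88

January 1 – June 10, 2002: 47,103 litres at $0.90/litre → $42392.70
June 11 – December 31, 2002: 48,951 litres at $1.18/litre → $57762.18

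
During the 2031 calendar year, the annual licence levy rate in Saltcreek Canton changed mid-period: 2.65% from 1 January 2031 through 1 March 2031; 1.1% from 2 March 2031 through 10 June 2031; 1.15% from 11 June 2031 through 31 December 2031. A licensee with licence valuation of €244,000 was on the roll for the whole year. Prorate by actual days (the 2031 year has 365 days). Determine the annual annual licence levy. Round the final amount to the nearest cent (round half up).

1 January – 1 March 2031: 60 days at 2.65% → €244,000 × 2.65% × 60/365 = €1,062.9041
2 March – 10 June 2031: 101 days at 1.1% → €244,000 × 1.1% × 101/365 = €742.6959
11 June – 31 December 2031: 204 days at 1.15% → €244,000 × 1.15% × 204/365 = €1,568.2849
Total = €3,373.8849

€3,373.88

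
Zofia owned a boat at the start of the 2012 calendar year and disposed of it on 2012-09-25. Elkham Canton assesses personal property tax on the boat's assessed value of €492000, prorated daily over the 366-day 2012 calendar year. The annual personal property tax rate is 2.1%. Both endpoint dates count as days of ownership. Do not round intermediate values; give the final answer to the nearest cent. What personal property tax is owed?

Days held (2012-01-01 to 2012-09-25): 269 out of 366
Tax = €492000 × 2.1% × 269/366 = €7593.7377

€7593.74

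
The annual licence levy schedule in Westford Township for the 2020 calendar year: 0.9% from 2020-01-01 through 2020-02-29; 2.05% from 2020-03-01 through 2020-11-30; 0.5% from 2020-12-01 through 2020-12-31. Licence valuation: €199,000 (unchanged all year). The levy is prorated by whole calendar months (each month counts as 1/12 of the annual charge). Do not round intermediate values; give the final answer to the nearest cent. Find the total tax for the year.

2020-01-01 to 2020-02-29: 2 months at 0.9% → €199,000 × 0.9% × 2/12 = €298.5000
2020-03-01 to 2020-11-30: 9 months at 2.05% → €199,000 × 2.05% × 9/12 = €3,059.6250
2020-12-01 to 2020-12-31: 1 month at 0.5% → €199,000 × 0.5% × 1/12 = €82.9167
Total = €3,441.0417

€3,441.04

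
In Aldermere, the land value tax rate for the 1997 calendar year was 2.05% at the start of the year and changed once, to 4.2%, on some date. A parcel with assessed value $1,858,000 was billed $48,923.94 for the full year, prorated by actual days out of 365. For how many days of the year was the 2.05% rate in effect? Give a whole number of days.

266 days

Let d = days at the first rate; then 365 − d days at the second rate.
$1,858,000 × [2.05%·d + 4.2%·(365−d)] / 365 = $48,923.94
Solving gives d = 266, so the new rate took effect on 24 September 1997.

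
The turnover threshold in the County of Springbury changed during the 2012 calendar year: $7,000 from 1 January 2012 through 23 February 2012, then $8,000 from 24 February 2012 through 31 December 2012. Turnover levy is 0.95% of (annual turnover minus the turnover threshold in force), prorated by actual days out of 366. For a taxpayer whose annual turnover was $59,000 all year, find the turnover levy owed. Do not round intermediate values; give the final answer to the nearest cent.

1 January – 23 February 2012: 54 days, exemption $7,000 → ($59,000 − $7,000) × 0.95% × 54/366 = $72.8852
24 February – 31 December 2012: 312 days, exemption $8,000 → ($59,000 − $8,000) × 0.95% × 312/366 = $413.0164
Total = $485.9016

$485.90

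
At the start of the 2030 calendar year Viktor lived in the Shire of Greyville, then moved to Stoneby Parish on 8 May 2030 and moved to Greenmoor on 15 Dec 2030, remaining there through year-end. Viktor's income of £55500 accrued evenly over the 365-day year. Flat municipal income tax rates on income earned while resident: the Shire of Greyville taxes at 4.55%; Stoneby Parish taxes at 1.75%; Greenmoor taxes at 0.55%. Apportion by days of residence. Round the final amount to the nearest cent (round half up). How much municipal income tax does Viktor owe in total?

The Shire of Greyville, 1 Jan – 7 May 2030: 127 days → £55500 × 4.55% × 127/365 = £878.6486
Stoneby Parish, 8 May – 14 Dec 2030: 221 days → £55500 × 1.75% × 221/365 = £588.0719
Greenmoor, 15 Dec – 31 Dec 2030: 17 days → £55500 × 0.55% × 17/365 = £14.2171
Total = £1480.9377

£1480.94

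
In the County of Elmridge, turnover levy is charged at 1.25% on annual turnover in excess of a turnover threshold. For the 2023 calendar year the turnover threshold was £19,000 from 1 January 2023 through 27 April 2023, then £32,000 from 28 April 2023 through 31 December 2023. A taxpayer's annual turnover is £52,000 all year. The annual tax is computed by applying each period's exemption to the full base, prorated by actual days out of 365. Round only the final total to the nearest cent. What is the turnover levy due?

£302.09

1 January – 27 April 2023: 117 days, exemption £19,000 → (£52,000 − £19,000) × 1.25% × 117/365 = £132.2260
28 April – 31 December 2023: 248 days, exemption £32,000 → (£52,000 − £32,000) × 1.25% × 248/365 = £169.8630
Total = £302.0890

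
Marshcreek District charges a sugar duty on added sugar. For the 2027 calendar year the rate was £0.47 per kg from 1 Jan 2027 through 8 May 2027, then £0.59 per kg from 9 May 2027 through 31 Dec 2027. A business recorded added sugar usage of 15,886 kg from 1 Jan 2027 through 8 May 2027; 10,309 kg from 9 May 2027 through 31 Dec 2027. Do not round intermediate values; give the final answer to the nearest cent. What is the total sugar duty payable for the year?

1 Jan – 8 May 2027: 15,886 kg at £0.47/kg → £7,466.42
9 May – 31 Dec 2027: 10,309 kg at £0.59/kg → £6,082.31

£13,548.73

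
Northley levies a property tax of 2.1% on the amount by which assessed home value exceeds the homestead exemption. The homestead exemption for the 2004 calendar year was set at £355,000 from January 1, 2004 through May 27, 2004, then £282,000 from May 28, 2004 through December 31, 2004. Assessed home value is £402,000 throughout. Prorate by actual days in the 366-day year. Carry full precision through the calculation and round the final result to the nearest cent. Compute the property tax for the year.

£1,900.10

January 1 – May 27, 2004: 148 days, exemption £355,000 → (£402,000 − £355,000) × 2.1% × 148/366 = £399.1148
May 28 – December 31, 2004: 218 days, exemption £282,000 → (£402,000 − £282,000) × 2.1% × 218/366 = £1,500.9836
Total = £1,900.0984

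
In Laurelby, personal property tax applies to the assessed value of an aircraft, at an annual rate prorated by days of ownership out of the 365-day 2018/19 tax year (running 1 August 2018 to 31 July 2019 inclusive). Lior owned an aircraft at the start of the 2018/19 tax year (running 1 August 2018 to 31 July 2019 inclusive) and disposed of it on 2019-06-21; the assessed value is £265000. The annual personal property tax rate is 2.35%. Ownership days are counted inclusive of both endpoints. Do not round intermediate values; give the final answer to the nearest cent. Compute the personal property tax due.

£5545.03

Days held (2018-08-01 to 2019-06-21): 325 out of 365
Tax = £265000 × 2.35% × 325/365 = £5545.0342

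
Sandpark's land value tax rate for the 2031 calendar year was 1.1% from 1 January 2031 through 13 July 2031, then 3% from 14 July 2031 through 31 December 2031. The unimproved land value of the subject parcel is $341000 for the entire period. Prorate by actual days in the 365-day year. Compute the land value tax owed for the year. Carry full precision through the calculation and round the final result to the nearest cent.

$6786.37

1 January – 13 July 2031: 194 days at 1.1% → $341000 × 1.1% × 194/365 = $1993.6822
14 July – 31 December 2031: 171 days at 3% → $341000 × 3% × 171/365 = $4792.6849
Total = $6786.3671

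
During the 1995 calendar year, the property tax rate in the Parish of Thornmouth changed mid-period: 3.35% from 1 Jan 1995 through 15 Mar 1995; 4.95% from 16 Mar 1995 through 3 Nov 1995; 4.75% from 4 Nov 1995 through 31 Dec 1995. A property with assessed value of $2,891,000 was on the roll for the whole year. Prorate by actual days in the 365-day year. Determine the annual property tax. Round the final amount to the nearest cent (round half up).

$132,807.79

1 Jan – 15 Mar 1995: 74 days at 3.35% → $2,891,000 × 3.35% × 74/365 = $19,635.0384
16 Mar – 3 Nov 1995: 233 days at 4.95% → $2,891,000 × 4.95% × 233/365 = $91,351.6397
4 Nov – 31 Dec 1995: 58 days at 4.75% → $2,891,000 × 4.75% × 58/365 = $21,821.1096
Total = $132,807.7877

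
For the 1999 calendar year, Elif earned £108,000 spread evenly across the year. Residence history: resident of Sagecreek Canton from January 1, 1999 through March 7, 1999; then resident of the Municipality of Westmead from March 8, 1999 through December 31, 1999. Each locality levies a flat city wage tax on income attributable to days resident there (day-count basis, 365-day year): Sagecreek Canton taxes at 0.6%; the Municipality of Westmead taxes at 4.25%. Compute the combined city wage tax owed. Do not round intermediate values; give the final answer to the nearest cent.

Sagecreek Canton, January 1 – March 7, 1999: 66 days → £108,000 × 0.6% × 66/365 = £117.1726
The Municipality of Westmead, March 8 – December 31, 1999: 299 days → £108,000 × 4.25% × 299/365 = £3,760.0274
Total = £3,877.2000

£3,877.20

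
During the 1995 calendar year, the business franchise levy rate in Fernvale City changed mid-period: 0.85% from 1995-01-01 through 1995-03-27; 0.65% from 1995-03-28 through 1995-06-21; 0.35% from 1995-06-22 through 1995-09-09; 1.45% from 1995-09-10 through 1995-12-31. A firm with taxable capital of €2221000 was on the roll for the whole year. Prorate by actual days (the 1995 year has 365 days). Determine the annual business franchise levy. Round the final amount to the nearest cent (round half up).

1995-01-01 to 1995-03-27: 86 days at 0.85% → €2221000 × 0.85% × 86/365 = €4448.0849
1995-03-28 to 1995-06-21: 86 days at 0.65% → €2221000 × 0.65% × 86/365 = €3401.4767
1995-06-22 to 1995-09-09: 80 days at 0.35% → €2221000 × 0.35% × 80/365 = €1703.7808
1995-09-10 to 1995-12-31: 113 days at 1.45% → €2221000 × 1.45% × 113/365 = €9970.1603
Total = €19523.5027

€19523.50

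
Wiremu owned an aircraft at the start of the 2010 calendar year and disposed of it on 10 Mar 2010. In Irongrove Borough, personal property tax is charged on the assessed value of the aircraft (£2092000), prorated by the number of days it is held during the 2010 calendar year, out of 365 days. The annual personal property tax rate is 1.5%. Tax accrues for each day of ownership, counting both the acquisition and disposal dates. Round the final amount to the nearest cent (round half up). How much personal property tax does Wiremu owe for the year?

Days held (1 Jan – 10 Mar 2010): 69 out of 365
Tax = £2092000 × 1.5% × 69/365 = £5932.1096

£5932.11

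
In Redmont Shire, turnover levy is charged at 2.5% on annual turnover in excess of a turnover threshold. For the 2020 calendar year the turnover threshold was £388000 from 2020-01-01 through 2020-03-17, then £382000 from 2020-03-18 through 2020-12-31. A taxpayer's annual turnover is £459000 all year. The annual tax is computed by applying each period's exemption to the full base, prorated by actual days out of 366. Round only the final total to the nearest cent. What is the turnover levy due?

£1893.44

2020-01-01 to 2020-03-17: 77 days, exemption £388000 → (£459000 − £388000) × 2.5% × 77/366 = £373.4290
2020-03-18 to 2020-12-31: 289 days, exemption £382000 → (£459000 − £382000) × 2.5% × 289/366 = £1520.0137
Total = £1893.4426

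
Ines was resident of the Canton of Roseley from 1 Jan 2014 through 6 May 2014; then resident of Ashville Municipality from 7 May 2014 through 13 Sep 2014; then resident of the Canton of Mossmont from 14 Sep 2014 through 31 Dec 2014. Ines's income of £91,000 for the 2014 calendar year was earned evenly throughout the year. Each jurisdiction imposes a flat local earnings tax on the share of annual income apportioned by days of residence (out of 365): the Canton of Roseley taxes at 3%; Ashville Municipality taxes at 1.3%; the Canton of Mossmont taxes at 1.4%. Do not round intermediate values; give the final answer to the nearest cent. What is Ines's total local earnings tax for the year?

The Canton of Roseley, 1 Jan – 6 May 2014: 126 days → £91,000 × 3% × 126/365 = £942.4110
Ashville Municipality, 7 May – 13 Sep 2014: 130 days → £91,000 × 1.3% × 130/365 = £421.3425
The Canton of Mossmont, 14 Sep – 31 Dec 2014: 109 days → £91,000 × 1.4% × 109/365 = £380.4548
Total = £1,744.2082

£1,744.21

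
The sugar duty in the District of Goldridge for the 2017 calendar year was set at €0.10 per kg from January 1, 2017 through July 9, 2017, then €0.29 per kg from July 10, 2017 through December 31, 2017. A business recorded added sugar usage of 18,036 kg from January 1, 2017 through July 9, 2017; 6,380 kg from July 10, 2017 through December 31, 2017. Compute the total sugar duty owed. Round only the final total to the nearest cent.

January 1 – July 9, 2017: 18,036 kg at €0.10/kg → €1,803.60
July 10 – December 31, 2017: 6,380 kg at €0.29/kg → €1,850.20

€3,653.80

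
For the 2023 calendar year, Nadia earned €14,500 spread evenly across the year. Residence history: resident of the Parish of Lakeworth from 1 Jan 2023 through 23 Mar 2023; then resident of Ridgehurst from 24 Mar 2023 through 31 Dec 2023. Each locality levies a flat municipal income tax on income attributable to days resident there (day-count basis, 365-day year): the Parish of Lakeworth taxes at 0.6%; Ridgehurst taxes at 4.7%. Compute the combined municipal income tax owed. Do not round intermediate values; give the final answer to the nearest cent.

The Parish of Lakeworth, 1 Jan – 23 Mar 2023: 82 days → €14,500 × 0.6% × 82/365 = €19.5452
Ridgehurst, 24 Mar – 31 Dec 2023: 283 days → €14,500 × 4.7% × 283/365 = €528.3959
Total = €547.9411

€547.94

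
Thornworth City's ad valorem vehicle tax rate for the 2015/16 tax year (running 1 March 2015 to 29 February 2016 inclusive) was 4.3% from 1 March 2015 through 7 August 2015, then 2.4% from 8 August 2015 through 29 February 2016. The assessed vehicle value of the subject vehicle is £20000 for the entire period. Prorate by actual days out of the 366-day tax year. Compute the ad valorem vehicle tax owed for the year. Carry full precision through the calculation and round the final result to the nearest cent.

£646.12

1 March – 7 August 2015: 160 days at 4.3% → £20000 × 4.3% × 160/366 = £375.9563
8 August 2015 – 29 February 2016: 206 days at 2.4% → £20000 × 2.4% × 206/366 = £270.1639
Total = £646.1202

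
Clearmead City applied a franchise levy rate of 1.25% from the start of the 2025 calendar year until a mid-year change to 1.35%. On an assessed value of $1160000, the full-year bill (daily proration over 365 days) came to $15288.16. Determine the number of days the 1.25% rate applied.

117 days

Let d = days at the first rate; then 365 − d days at the second rate.
$1160000 × [1.25%·d + 1.35%·(365−d)] / 365 = $15288.16
Solving gives d = 117, so the new rate took effect on 28 Apr 2025.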